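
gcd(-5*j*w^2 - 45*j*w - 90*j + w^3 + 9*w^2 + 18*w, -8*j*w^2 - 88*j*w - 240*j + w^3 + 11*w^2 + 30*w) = w + 6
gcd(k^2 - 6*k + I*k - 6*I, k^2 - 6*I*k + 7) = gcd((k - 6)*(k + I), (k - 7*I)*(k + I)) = k + I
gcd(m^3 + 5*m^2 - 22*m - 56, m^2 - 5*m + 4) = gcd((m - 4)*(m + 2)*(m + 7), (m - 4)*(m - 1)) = m - 4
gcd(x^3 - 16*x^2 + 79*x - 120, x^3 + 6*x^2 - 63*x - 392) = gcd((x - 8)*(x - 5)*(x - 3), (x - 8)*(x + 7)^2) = x - 8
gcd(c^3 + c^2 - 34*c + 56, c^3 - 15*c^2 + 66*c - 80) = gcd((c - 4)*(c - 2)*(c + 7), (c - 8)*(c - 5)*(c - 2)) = c - 2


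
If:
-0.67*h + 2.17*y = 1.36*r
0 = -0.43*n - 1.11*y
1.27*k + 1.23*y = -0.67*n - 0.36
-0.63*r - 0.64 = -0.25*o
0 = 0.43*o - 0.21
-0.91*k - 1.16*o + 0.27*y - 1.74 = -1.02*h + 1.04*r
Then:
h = 1.16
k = -0.35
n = 0.41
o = 0.49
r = -0.82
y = -0.16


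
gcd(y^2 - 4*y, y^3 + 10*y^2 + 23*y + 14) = 1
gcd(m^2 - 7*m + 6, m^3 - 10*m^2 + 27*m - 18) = m^2 - 7*m + 6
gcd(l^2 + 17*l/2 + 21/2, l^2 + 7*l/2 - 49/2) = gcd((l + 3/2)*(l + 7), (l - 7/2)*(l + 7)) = l + 7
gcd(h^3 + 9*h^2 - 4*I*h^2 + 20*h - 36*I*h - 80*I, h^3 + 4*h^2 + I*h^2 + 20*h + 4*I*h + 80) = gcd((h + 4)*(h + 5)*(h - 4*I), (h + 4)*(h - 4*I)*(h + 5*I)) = h^2 + h*(4 - 4*I) - 16*I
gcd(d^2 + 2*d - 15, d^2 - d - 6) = d - 3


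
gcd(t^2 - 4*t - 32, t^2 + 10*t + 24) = t + 4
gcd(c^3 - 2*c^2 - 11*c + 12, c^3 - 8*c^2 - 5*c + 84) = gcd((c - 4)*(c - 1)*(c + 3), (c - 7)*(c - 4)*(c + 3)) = c^2 - c - 12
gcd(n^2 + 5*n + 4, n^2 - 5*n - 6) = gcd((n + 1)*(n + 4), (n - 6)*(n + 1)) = n + 1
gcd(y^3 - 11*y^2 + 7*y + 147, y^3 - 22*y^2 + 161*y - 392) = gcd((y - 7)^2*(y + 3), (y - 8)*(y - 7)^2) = y^2 - 14*y + 49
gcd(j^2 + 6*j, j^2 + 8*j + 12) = j + 6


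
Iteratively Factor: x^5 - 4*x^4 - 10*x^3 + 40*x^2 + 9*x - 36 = (x - 1)*(x^4 - 3*x^3 - 13*x^2 + 27*x + 36) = (x - 1)*(x + 3)*(x^3 - 6*x^2 + 5*x + 12) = (x - 4)*(x - 1)*(x + 3)*(x^2 - 2*x - 3) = (x - 4)*(x - 1)*(x + 1)*(x + 3)*(x - 3)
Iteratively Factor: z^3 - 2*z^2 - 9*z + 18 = (z - 3)*(z^2 + z - 6) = (z - 3)*(z + 3)*(z - 2)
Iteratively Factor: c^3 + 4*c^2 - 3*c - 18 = (c + 3)*(c^2 + c - 6) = (c - 2)*(c + 3)*(c + 3)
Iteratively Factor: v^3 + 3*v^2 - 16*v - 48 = (v + 4)*(v^2 - v - 12) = (v + 3)*(v + 4)*(v - 4)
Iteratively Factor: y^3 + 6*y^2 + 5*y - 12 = (y + 3)*(y^2 + 3*y - 4) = (y - 1)*(y + 3)*(y + 4)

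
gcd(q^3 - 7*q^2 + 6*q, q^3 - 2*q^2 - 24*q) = q^2 - 6*q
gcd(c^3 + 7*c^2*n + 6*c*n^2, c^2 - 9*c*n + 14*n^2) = 1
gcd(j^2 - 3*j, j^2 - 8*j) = j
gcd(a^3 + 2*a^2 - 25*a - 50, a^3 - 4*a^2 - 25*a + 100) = a^2 - 25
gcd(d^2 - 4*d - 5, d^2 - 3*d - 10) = d - 5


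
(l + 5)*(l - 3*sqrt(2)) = l^2 - 3*sqrt(2)*l + 5*l - 15*sqrt(2)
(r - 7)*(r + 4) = r^2 - 3*r - 28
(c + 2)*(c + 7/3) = c^2 + 13*c/3 + 14/3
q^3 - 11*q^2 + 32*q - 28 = (q - 7)*(q - 2)^2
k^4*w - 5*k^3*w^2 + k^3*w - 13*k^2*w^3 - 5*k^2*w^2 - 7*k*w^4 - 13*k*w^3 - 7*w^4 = (k - 7*w)*(k + w)^2*(k*w + w)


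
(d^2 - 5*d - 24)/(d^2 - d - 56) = (d + 3)/(d + 7)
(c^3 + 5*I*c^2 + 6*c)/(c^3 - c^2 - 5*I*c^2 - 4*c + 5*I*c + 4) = c*(c + 6*I)/(c^2 - c*(1 + 4*I) + 4*I)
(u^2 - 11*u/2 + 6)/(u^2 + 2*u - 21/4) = 2*(u - 4)/(2*u + 7)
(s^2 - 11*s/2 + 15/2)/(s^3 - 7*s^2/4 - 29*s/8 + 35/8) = 4*(s - 3)/(4*s^2 + 3*s - 7)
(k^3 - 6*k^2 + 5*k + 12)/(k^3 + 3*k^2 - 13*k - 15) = (k - 4)/(k + 5)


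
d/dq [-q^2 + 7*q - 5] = 7 - 2*q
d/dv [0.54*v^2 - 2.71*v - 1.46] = 1.08*v - 2.71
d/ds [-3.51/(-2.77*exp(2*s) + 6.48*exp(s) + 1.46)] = (22.7448 - 19.4454*exp(s))*exp(s)/(-2.77*exp(2*s) + 6.48*exp(s) + 1.46)^2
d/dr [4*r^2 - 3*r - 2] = 8*r - 3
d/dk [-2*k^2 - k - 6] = -4*k - 1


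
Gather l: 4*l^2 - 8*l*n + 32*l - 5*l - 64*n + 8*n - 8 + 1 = 4*l^2 + l*(27 - 8*n) - 56*n - 7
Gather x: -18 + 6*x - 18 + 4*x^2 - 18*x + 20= 4*x^2 - 12*x - 16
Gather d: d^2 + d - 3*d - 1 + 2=d^2 - 2*d + 1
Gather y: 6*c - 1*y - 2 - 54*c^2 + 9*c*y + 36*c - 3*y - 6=-54*c^2 + 42*c + y*(9*c - 4) - 8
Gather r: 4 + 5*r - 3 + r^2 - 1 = r^2 + 5*r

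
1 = 1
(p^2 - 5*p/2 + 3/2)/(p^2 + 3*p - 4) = (p - 3/2)/(p + 4)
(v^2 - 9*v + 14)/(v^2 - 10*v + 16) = (v - 7)/(v - 8)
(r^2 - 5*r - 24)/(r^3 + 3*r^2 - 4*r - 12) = (r - 8)/(r^2 - 4)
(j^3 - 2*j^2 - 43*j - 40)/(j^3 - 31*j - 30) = (j - 8)/(j - 6)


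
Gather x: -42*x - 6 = -42*x - 6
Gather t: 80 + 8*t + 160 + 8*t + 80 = 16*t + 320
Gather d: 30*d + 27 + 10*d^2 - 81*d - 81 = 10*d^2 - 51*d - 54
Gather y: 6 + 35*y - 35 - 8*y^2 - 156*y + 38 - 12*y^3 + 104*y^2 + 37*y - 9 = -12*y^3 + 96*y^2 - 84*y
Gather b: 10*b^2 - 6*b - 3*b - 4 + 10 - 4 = 10*b^2 - 9*b + 2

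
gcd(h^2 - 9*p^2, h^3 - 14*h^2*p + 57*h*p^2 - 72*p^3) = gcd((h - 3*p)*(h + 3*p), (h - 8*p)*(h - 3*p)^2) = -h + 3*p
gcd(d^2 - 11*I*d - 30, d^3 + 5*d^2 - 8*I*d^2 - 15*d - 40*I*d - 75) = d - 5*I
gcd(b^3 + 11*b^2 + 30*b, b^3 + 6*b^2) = b^2 + 6*b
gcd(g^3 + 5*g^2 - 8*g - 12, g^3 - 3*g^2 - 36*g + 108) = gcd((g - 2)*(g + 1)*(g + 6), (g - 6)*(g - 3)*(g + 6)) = g + 6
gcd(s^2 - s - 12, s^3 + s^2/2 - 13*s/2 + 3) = s + 3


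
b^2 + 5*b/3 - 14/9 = (b - 2/3)*(b + 7/3)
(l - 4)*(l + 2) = l^2 - 2*l - 8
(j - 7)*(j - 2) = j^2 - 9*j + 14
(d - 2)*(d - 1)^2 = d^3 - 4*d^2 + 5*d - 2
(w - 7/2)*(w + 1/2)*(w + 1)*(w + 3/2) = w^4 - w^3/2 - 31*w^2/4 - 71*w/8 - 21/8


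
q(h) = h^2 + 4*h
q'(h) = 2*h + 4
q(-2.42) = -3.82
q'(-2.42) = -0.84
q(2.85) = 19.52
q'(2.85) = 9.70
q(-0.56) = -1.93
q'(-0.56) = 2.88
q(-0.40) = -1.44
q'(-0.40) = 3.20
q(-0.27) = -1.01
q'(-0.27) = 3.46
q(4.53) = 38.64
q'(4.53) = 13.06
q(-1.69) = -3.90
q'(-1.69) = 0.62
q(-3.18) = -2.61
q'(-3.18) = -2.36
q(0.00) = 0.00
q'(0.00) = 4.00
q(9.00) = 117.00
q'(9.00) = 22.00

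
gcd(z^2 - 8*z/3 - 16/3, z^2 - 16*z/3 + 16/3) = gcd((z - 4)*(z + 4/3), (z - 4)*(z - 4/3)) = z - 4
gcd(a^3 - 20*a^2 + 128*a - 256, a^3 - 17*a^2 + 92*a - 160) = a^2 - 12*a + 32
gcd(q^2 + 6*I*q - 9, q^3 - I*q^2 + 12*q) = q + 3*I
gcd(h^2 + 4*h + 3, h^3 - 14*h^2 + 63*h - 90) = 1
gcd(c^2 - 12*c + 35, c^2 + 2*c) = 1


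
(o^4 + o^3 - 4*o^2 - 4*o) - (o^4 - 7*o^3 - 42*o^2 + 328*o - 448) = 8*o^3 + 38*o^2 - 332*o + 448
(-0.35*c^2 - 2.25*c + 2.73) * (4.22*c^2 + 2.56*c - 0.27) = -1.477*c^4 - 10.391*c^3 + 5.8551*c^2 + 7.5963*c - 0.7371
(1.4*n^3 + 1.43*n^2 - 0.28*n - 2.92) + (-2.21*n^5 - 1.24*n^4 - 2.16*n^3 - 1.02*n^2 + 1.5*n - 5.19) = -2.21*n^5 - 1.24*n^4 - 0.76*n^3 + 0.41*n^2 + 1.22*n - 8.11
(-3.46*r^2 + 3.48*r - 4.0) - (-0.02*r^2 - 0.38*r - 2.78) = -3.44*r^2 + 3.86*r - 1.22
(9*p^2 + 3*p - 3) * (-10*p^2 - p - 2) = -90*p^4 - 39*p^3 + 9*p^2 - 3*p + 6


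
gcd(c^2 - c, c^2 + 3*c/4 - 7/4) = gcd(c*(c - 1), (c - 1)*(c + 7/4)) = c - 1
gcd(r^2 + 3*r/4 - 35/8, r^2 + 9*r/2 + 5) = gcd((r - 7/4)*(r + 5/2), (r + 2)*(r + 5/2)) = r + 5/2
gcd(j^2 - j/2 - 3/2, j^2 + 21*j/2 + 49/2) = 1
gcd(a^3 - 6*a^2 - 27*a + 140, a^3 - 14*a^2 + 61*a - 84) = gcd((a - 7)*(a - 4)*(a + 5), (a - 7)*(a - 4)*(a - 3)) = a^2 - 11*a + 28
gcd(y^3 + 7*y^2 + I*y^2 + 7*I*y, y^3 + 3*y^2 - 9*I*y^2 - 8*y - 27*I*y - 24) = 1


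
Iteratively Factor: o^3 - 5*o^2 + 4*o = (o - 1)*(o^2 - 4*o) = o*(o - 1)*(o - 4)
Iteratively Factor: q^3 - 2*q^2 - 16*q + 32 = (q + 4)*(q^2 - 6*q + 8) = (q - 2)*(q + 4)*(q - 4)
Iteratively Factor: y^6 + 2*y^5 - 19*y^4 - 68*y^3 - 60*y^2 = (y)*(y^5 + 2*y^4 - 19*y^3 - 68*y^2 - 60*y) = y*(y + 2)*(y^4 - 19*y^2 - 30*y) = y*(y + 2)*(y + 3)*(y^3 - 3*y^2 - 10*y) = y*(y + 2)^2*(y + 3)*(y^2 - 5*y) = y^2*(y + 2)^2*(y + 3)*(y - 5)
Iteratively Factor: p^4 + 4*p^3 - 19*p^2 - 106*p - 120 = (p + 3)*(p^3 + p^2 - 22*p - 40) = (p + 3)*(p + 4)*(p^2 - 3*p - 10) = (p - 5)*(p + 3)*(p + 4)*(p + 2)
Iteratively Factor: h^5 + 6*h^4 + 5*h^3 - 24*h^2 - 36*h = (h - 2)*(h^4 + 8*h^3 + 21*h^2 + 18*h) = (h - 2)*(h + 2)*(h^3 + 6*h^2 + 9*h) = h*(h - 2)*(h + 2)*(h^2 + 6*h + 9) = h*(h - 2)*(h + 2)*(h + 3)*(h + 3)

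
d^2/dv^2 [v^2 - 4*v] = 2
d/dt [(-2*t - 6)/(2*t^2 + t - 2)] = 2*(-2*t^2 - t + (t + 3)*(4*t + 1) + 2)/(2*t^2 + t - 2)^2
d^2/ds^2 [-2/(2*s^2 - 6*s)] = 2*(s*(s - 3) - (2*s - 3)^2)/(s^3*(s - 3)^3)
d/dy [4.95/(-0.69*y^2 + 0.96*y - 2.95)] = (6.831*y - 4.752)/(0.69*y^2 - 0.96*y + 2.95)^2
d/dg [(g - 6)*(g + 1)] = 2*g - 5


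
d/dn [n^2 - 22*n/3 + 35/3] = 2*n - 22/3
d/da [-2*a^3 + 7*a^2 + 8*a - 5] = -6*a^2 + 14*a + 8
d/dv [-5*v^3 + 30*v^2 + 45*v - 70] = -15*v^2 + 60*v + 45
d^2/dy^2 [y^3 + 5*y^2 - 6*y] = 6*y + 10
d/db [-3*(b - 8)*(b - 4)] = 36 - 6*b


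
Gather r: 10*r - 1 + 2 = 10*r + 1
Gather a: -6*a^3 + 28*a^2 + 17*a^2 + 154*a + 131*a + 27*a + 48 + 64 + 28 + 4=-6*a^3 + 45*a^2 + 312*a + 144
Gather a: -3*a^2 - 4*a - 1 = -3*a^2 - 4*a - 1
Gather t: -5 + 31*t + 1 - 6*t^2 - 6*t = -6*t^2 + 25*t - 4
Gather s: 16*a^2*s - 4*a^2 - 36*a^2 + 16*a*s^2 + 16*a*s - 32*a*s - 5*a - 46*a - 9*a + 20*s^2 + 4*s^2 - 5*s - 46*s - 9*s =-40*a^2 - 60*a + s^2*(16*a + 24) + s*(16*a^2 - 16*a - 60)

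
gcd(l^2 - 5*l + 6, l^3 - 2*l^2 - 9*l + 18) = l^2 - 5*l + 6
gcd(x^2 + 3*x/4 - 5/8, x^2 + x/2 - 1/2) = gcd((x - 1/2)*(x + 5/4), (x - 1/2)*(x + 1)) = x - 1/2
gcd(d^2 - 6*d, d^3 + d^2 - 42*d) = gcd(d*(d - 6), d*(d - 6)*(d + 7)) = d^2 - 6*d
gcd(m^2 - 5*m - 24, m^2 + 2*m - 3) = m + 3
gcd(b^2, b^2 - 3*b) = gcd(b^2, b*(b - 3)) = b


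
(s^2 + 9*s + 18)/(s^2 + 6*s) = (s + 3)/s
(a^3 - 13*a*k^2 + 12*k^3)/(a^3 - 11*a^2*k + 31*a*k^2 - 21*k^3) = (a + 4*k)/(a - 7*k)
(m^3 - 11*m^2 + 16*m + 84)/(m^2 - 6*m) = m - 5 - 14/m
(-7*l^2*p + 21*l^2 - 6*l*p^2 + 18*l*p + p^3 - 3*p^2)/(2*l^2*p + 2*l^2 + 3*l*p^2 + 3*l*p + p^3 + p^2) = (-7*l*p + 21*l + p^2 - 3*p)/(2*l*p + 2*l + p^2 + p)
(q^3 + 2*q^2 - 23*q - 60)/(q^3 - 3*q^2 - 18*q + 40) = (q + 3)/(q - 2)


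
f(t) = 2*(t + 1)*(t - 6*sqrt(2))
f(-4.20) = 81.19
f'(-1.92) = -22.65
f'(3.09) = -2.61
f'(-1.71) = -21.81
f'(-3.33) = -28.29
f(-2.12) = 23.76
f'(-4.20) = -31.77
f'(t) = 4*t - 12*sqrt(2) + 2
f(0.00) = -16.97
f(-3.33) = 55.06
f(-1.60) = 12.10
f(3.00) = -43.88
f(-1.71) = 14.48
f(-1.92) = 19.15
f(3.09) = -44.13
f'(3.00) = -2.97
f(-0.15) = -14.68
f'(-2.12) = -23.45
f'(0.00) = -14.97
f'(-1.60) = -21.37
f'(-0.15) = -15.57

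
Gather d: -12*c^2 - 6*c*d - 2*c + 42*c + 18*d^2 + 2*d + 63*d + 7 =-12*c^2 + 40*c + 18*d^2 + d*(65 - 6*c) + 7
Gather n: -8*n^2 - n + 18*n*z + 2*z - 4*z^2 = -8*n^2 + n*(18*z - 1) - 4*z^2 + 2*z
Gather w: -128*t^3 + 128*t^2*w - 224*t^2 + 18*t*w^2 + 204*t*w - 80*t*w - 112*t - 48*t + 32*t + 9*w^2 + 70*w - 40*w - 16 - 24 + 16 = -128*t^3 - 224*t^2 - 128*t + w^2*(18*t + 9) + w*(128*t^2 + 124*t + 30) - 24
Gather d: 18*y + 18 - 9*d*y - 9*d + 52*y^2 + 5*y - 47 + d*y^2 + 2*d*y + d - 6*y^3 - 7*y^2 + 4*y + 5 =d*(y^2 - 7*y - 8) - 6*y^3 + 45*y^2 + 27*y - 24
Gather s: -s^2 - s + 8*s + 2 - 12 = -s^2 + 7*s - 10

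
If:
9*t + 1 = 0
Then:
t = -1/9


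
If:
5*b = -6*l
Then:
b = -6*l/5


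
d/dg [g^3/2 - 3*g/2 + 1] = 3*g^2/2 - 3/2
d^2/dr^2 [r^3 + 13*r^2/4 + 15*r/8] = 6*r + 13/2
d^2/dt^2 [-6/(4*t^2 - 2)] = 12*(-6*t^2 - 1)/(2*t^2 - 1)^3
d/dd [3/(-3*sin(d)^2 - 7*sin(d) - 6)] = 3*(6*sin(d) + 7)*cos(d)/(3*sin(d)^2 + 7*sin(d) + 6)^2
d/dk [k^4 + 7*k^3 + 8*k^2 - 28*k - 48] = 4*k^3 + 21*k^2 + 16*k - 28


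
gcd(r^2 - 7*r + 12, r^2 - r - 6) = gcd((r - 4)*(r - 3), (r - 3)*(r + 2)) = r - 3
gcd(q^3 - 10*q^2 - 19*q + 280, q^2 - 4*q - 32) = q - 8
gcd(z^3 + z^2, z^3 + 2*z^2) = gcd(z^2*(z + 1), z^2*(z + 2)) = z^2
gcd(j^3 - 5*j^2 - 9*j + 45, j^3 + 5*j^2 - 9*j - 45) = j^2 - 9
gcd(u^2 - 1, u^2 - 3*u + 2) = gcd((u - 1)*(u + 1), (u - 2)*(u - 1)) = u - 1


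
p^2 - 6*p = p*(p - 6)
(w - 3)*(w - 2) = w^2 - 5*w + 6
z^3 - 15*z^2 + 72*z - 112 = (z - 7)*(z - 4)^2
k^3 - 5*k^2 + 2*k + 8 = (k - 4)*(k - 2)*(k + 1)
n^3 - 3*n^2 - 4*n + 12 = (n - 3)*(n - 2)*(n + 2)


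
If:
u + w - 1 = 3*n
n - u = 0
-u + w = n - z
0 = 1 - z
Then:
No Solution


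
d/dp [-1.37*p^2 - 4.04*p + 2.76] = -2.74*p - 4.04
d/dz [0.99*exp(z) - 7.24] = 0.99*exp(z)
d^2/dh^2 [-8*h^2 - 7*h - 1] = -16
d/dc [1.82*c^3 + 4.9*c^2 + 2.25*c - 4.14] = 5.46*c^2 + 9.8*c + 2.25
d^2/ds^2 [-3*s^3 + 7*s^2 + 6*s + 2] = 14 - 18*s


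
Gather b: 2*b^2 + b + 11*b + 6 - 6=2*b^2 + 12*b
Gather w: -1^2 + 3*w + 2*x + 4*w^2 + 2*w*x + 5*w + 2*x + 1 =4*w^2 + w*(2*x + 8) + 4*x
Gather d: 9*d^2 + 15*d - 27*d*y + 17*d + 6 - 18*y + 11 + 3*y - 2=9*d^2 + d*(32 - 27*y) - 15*y + 15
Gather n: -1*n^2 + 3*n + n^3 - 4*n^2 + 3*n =n^3 - 5*n^2 + 6*n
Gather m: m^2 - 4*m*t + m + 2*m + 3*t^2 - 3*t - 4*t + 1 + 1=m^2 + m*(3 - 4*t) + 3*t^2 - 7*t + 2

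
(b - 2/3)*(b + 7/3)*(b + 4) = b^3 + 17*b^2/3 + 46*b/9 - 56/9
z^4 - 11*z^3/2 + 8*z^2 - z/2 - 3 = (z - 3)*(z - 2)*(z - 1)*(z + 1/2)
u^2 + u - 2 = (u - 1)*(u + 2)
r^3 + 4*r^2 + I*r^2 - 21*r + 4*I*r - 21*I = (r - 3)*(r + 7)*(r + I)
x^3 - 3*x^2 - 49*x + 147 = (x - 7)*(x - 3)*(x + 7)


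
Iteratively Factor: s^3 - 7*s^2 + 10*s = (s)*(s^2 - 7*s + 10) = s*(s - 5)*(s - 2)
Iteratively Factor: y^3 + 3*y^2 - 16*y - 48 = (y + 4)*(y^2 - y - 12) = (y + 3)*(y + 4)*(y - 4)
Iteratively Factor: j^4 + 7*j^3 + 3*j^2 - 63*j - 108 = (j + 3)*(j^3 + 4*j^2 - 9*j - 36) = (j - 3)*(j + 3)*(j^2 + 7*j + 12) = (j - 3)*(j + 3)*(j + 4)*(j + 3)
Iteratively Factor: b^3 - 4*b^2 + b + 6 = (b + 1)*(b^2 - 5*b + 6) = (b - 2)*(b + 1)*(b - 3)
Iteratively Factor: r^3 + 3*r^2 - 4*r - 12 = (r + 3)*(r^2 - 4) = (r - 2)*(r + 3)*(r + 2)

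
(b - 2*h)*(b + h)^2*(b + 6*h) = b^4 + 6*b^3*h - 3*b^2*h^2 - 20*b*h^3 - 12*h^4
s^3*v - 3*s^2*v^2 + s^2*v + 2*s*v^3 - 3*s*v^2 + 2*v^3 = (s - 2*v)*(s - v)*(s*v + v)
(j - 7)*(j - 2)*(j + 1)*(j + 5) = j^4 - 3*j^3 - 35*j^2 + 39*j + 70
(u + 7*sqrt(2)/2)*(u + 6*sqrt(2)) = u^2 + 19*sqrt(2)*u/2 + 42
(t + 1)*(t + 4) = t^2 + 5*t + 4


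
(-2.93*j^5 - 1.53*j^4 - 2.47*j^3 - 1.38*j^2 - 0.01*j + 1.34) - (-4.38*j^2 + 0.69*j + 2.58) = -2.93*j^5 - 1.53*j^4 - 2.47*j^3 + 3.0*j^2 - 0.7*j - 1.24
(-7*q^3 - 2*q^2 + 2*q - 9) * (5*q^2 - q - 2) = -35*q^5 - 3*q^4 + 26*q^3 - 43*q^2 + 5*q + 18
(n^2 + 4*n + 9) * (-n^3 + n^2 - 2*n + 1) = -n^5 - 3*n^4 - 7*n^3 + 2*n^2 - 14*n + 9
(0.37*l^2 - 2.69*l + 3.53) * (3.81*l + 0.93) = 1.4097*l^3 - 9.9048*l^2 + 10.9476*l + 3.2829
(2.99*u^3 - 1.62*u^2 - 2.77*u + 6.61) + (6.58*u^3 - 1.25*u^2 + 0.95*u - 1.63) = 9.57*u^3 - 2.87*u^2 - 1.82*u + 4.98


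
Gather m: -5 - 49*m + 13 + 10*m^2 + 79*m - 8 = 10*m^2 + 30*m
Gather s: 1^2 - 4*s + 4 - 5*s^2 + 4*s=5 - 5*s^2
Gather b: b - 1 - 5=b - 6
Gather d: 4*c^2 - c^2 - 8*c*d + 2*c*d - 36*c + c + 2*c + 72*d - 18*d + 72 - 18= 3*c^2 - 33*c + d*(54 - 6*c) + 54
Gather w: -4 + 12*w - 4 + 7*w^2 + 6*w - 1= 7*w^2 + 18*w - 9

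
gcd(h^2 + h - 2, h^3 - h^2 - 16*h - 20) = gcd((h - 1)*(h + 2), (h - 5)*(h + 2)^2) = h + 2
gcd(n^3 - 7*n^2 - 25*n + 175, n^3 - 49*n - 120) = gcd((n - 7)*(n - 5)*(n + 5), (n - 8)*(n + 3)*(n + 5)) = n + 5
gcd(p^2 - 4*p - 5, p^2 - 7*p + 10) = p - 5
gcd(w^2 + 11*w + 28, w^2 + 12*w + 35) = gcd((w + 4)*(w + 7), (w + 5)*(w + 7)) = w + 7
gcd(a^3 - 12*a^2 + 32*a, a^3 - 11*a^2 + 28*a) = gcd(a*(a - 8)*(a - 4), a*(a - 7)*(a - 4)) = a^2 - 4*a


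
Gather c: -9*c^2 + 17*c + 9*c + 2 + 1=-9*c^2 + 26*c + 3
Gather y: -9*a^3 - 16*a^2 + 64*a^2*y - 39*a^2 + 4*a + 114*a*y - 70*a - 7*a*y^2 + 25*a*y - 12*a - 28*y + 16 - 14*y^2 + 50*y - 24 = -9*a^3 - 55*a^2 - 78*a + y^2*(-7*a - 14) + y*(64*a^2 + 139*a + 22) - 8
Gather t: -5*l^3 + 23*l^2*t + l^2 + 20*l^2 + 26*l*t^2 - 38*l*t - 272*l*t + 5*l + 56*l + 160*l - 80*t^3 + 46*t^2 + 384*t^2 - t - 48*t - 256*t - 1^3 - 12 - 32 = -5*l^3 + 21*l^2 + 221*l - 80*t^3 + t^2*(26*l + 430) + t*(23*l^2 - 310*l - 305) - 45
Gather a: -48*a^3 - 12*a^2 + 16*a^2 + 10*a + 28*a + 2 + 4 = -48*a^3 + 4*a^2 + 38*a + 6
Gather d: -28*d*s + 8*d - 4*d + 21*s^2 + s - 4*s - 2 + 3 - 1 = d*(4 - 28*s) + 21*s^2 - 3*s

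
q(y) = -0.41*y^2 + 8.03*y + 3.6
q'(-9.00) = 15.41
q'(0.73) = 7.43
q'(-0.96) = 8.82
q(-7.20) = -75.47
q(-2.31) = -17.14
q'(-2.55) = 10.12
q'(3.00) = 5.57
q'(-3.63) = 11.01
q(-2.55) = -19.54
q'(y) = 8.03 - 0.82*y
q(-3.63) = -30.95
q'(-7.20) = 13.93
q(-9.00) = -101.88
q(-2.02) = -14.29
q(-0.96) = -4.49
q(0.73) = 9.24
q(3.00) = 24.00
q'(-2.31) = 9.92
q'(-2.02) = 9.69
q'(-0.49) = 8.43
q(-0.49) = -0.43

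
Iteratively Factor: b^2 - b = (b - 1)*(b)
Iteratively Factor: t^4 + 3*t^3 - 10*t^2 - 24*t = (t + 2)*(t^3 + t^2 - 12*t) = (t - 3)*(t + 2)*(t^2 + 4*t) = (t - 3)*(t + 2)*(t + 4)*(t)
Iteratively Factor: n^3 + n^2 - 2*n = (n)*(n^2 + n - 2) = n*(n + 2)*(n - 1)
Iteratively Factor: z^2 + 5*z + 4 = (z + 1)*(z + 4)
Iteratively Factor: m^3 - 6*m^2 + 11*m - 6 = (m - 1)*(m^2 - 5*m + 6) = (m - 2)*(m - 1)*(m - 3)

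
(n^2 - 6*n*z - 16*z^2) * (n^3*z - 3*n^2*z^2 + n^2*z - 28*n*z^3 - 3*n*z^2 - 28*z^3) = n^5*z - 9*n^4*z^2 + n^4*z - 26*n^3*z^3 - 9*n^3*z^2 + 216*n^2*z^4 - 26*n^2*z^3 + 448*n*z^5 + 216*n*z^4 + 448*z^5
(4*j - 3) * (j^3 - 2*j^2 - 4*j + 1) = 4*j^4 - 11*j^3 - 10*j^2 + 16*j - 3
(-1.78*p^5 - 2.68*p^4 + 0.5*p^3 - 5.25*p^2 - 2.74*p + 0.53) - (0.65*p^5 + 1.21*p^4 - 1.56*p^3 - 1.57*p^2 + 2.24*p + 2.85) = -2.43*p^5 - 3.89*p^4 + 2.06*p^3 - 3.68*p^2 - 4.98*p - 2.32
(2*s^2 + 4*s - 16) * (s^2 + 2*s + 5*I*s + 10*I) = 2*s^4 + 8*s^3 + 10*I*s^3 - 8*s^2 + 40*I*s^2 - 32*s - 40*I*s - 160*I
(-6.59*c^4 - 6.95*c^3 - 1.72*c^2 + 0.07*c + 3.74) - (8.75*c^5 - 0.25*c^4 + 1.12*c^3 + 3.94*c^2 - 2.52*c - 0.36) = -8.75*c^5 - 6.34*c^4 - 8.07*c^3 - 5.66*c^2 + 2.59*c + 4.1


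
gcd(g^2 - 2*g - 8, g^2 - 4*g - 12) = g + 2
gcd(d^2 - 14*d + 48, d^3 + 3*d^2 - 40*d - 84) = d - 6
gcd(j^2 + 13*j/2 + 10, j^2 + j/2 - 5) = j + 5/2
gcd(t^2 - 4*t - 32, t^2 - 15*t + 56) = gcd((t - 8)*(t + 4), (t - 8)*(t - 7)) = t - 8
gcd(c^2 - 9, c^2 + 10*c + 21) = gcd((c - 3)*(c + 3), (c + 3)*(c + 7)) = c + 3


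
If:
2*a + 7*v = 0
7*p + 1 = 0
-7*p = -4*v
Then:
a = 7/8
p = -1/7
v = -1/4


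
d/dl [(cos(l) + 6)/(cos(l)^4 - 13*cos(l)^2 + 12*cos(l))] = (3*(1 - cos(2*l))^2/4 - 138*cos(l) - 7*cos(2*l)/2 + 6*cos(3*l) + 131/2)*sin(l)/((cos(l)^3 - 13*cos(l) + 12)^2*cos(l)^2)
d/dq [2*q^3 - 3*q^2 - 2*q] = 6*q^2 - 6*q - 2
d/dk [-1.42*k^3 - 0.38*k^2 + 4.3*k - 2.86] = -4.26*k^2 - 0.76*k + 4.3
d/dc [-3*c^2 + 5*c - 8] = 5 - 6*c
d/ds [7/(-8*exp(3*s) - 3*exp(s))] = 21*(8*exp(2*s) + 1)*exp(-s)/(8*exp(2*s) + 3)^2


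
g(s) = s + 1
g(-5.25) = -4.25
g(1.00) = 2.00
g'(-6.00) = 1.00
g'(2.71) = 1.00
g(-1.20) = -0.20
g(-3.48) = -2.48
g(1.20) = 2.20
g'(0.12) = 1.00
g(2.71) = 3.71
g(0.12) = 1.12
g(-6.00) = -5.00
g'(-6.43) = 1.00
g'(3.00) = 1.00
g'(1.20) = 1.00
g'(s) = 1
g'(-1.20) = 1.00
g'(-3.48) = 1.00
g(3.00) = 4.00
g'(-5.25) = 1.00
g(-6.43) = -5.43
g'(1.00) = 1.00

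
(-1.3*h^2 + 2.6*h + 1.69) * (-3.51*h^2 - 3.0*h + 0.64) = 4.563*h^4 - 5.226*h^3 - 14.5639*h^2 - 3.406*h + 1.0816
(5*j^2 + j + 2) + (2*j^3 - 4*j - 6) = 2*j^3 + 5*j^2 - 3*j - 4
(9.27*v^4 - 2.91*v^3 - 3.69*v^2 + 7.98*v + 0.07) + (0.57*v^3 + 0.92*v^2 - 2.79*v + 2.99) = 9.27*v^4 - 2.34*v^3 - 2.77*v^2 + 5.19*v + 3.06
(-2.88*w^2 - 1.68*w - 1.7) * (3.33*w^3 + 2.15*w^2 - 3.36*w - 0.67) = -9.5904*w^5 - 11.7864*w^4 + 0.403800000000001*w^3 + 3.9194*w^2 + 6.8376*w + 1.139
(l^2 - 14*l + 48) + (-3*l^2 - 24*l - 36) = -2*l^2 - 38*l + 12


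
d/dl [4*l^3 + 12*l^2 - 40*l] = 12*l^2 + 24*l - 40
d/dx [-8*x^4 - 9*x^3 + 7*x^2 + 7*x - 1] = -32*x^3 - 27*x^2 + 14*x + 7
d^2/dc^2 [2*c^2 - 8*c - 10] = 4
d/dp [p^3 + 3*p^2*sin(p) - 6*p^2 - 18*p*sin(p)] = 3*p^2*cos(p) + 3*p^2 + 6*p*sin(p) - 18*p*cos(p) - 12*p - 18*sin(p)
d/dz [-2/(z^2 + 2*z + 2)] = 4*(z + 1)/(z^2 + 2*z + 2)^2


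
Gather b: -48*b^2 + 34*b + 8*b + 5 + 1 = -48*b^2 + 42*b + 6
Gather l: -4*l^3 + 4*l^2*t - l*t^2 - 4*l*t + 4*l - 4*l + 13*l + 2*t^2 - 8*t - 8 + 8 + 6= -4*l^3 + 4*l^2*t + l*(-t^2 - 4*t + 13) + 2*t^2 - 8*t + 6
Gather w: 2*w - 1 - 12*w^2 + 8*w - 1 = -12*w^2 + 10*w - 2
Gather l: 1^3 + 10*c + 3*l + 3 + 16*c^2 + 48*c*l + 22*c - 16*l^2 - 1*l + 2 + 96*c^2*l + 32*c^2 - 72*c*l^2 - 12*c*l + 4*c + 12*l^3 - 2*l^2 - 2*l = 48*c^2 + 36*c + 12*l^3 + l^2*(-72*c - 18) + l*(96*c^2 + 36*c) + 6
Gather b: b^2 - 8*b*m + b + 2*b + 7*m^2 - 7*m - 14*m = b^2 + b*(3 - 8*m) + 7*m^2 - 21*m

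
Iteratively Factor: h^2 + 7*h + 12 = (h + 3)*(h + 4)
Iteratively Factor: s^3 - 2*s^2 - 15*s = (s - 5)*(s^2 + 3*s) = (s - 5)*(s + 3)*(s)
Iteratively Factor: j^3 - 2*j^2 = (j)*(j^2 - 2*j) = j^2*(j - 2)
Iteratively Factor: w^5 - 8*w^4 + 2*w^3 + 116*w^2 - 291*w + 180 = (w - 5)*(w^4 - 3*w^3 - 13*w^2 + 51*w - 36) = (w - 5)*(w - 3)*(w^3 - 13*w + 12) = (w - 5)*(w - 3)*(w - 1)*(w^2 + w - 12) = (w - 5)*(w - 3)^2*(w - 1)*(w + 4)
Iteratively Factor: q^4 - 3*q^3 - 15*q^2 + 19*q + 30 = (q + 3)*(q^3 - 6*q^2 + 3*q + 10) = (q - 5)*(q + 3)*(q^2 - q - 2) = (q - 5)*(q + 1)*(q + 3)*(q - 2)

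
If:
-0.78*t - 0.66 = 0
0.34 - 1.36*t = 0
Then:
No Solution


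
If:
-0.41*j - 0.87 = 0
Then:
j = -2.12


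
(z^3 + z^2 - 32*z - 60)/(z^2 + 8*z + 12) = (z^2 - z - 30)/(z + 6)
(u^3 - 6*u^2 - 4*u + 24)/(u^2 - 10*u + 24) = (u^2 - 4)/(u - 4)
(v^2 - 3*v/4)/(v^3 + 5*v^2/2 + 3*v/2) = (4*v - 3)/(2*(2*v^2 + 5*v + 3))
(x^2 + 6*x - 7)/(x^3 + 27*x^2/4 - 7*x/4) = 4*(x - 1)/(x*(4*x - 1))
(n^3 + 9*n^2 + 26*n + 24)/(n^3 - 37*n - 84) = (n + 2)/(n - 7)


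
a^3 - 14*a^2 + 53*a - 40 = (a - 8)*(a - 5)*(a - 1)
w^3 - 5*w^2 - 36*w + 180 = (w - 6)*(w - 5)*(w + 6)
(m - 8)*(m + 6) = m^2 - 2*m - 48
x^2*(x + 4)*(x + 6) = x^4 + 10*x^3 + 24*x^2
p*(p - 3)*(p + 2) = p^3 - p^2 - 6*p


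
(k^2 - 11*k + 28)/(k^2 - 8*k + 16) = (k - 7)/(k - 4)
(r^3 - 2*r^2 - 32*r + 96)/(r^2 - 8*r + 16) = r + 6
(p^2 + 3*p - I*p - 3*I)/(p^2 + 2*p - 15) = (p^2 + p*(3 - I) - 3*I)/(p^2 + 2*p - 15)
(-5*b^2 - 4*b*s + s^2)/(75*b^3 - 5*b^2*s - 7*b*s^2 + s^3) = (b + s)/(-15*b^2 - 2*b*s + s^2)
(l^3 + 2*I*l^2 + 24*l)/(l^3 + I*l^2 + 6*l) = (l^2 + 2*I*l + 24)/(l^2 + I*l + 6)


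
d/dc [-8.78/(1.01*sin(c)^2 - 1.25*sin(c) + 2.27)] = (17.7356*sin(c) - 10.975)*cos(c)/(1.01*sin(c)^2 - 1.25*sin(c) + 2.27)^2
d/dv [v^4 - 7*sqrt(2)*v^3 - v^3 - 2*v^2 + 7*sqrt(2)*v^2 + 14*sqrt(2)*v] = 4*v^3 - 21*sqrt(2)*v^2 - 3*v^2 - 4*v + 14*sqrt(2)*v + 14*sqrt(2)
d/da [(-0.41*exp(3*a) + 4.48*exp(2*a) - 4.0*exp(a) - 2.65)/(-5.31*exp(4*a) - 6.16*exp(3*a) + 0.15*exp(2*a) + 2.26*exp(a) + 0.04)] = (-2.1771*exp(6*a) + 47.5776*exp(5*a) - 36.1847*exp(4*a) - 107.4192*exp(3*a) - 38.2964*exp(2*a) + 1.1534*exp(a) + 5.829)*exp(a)/(28.1961*exp(8*a) + 65.4192*exp(7*a) + 36.3526*exp(6*a) - 25.8492*exp(5*a) - 28.2455*exp(4*a) + 0.1852*exp(3*a) + 5.1196*exp(2*a) + 0.1808*exp(a) + 0.0016)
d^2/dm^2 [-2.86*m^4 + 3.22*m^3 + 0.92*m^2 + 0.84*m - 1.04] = -34.32*m^2 + 19.32*m + 1.84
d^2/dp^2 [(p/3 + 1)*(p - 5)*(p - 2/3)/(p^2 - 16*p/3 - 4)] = 2*(41*p^3 + 558*p^2 - 2484*p + 5160)/(27*p^6 - 432*p^5 + 1980*p^4 - 640*p^3 - 7920*p^2 - 6912*p - 1728)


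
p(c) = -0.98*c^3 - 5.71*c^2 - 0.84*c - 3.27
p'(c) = -2.94*c^2 - 11.42*c - 0.84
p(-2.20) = -18.62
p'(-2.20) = 10.05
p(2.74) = -68.60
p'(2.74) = -54.20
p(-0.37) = -3.69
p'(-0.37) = 2.98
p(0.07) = -3.36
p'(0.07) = -1.65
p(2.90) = -77.63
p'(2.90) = -58.68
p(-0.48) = -4.07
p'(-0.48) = 3.96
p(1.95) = -33.89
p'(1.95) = -34.29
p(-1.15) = -8.37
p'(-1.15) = 8.40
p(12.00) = -2529.03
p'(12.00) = -561.24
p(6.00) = -425.55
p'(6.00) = -175.20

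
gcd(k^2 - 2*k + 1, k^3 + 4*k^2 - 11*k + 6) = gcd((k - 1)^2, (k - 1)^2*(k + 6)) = k^2 - 2*k + 1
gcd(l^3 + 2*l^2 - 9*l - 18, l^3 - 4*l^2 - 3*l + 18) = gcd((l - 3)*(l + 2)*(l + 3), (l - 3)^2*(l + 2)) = l^2 - l - 6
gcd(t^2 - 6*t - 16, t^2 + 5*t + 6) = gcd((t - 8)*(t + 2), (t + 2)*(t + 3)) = t + 2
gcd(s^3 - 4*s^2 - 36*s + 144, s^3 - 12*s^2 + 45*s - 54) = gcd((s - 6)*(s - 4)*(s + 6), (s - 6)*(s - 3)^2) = s - 6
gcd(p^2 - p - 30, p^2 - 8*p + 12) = p - 6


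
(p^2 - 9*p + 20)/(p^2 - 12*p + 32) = (p - 5)/(p - 8)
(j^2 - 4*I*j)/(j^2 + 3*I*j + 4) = j*(j - 4*I)/(j^2 + 3*I*j + 4)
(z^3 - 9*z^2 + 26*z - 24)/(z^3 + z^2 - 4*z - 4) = (z^2 - 7*z + 12)/(z^2 + 3*z + 2)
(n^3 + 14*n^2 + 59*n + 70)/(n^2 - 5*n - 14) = (n^2 + 12*n + 35)/(n - 7)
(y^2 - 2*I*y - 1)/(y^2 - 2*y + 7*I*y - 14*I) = (y^2 - 2*I*y - 1)/(y^2 + y*(-2 + 7*I) - 14*I)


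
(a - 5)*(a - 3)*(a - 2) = a^3 - 10*a^2 + 31*a - 30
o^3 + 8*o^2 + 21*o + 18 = (o + 2)*(o + 3)^2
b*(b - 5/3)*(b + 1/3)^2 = b^4 - b^3 - b^2 - 5*b/27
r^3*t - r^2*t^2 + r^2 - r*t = r*(r - t)*(r*t + 1)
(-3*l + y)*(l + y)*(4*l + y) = -12*l^3 - 11*l^2*y + 2*l*y^2 + y^3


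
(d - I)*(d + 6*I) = d^2 + 5*I*d + 6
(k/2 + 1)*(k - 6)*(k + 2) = k^3/2 - k^2 - 10*k - 12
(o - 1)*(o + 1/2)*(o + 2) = o^3 + 3*o^2/2 - 3*o/2 - 1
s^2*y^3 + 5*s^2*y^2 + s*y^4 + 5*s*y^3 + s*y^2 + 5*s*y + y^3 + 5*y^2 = y*(s + y)*(y + 5)*(s*y + 1)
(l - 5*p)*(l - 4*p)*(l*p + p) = l^3*p - 9*l^2*p^2 + l^2*p + 20*l*p^3 - 9*l*p^2 + 20*p^3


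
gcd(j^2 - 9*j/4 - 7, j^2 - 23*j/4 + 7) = j - 4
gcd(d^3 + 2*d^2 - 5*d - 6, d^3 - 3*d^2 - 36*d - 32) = d + 1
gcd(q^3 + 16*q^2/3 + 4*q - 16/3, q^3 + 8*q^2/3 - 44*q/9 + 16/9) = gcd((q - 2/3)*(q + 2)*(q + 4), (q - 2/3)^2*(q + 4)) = q^2 + 10*q/3 - 8/3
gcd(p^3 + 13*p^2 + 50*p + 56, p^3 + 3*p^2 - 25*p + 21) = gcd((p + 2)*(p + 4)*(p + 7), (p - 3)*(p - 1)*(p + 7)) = p + 7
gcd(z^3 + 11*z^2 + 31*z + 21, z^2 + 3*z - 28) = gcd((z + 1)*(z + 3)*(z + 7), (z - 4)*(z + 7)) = z + 7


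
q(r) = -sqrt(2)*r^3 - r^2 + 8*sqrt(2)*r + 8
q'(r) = -3*sqrt(2)*r^2 - 2*r + 8*sqrt(2)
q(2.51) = 7.73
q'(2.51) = -20.44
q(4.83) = -120.04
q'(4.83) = -97.32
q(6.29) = -312.34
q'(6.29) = -169.12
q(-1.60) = -6.87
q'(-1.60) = 3.65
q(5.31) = -171.86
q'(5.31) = -118.93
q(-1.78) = -7.33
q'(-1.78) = 1.43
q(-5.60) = 161.64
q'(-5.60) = -110.54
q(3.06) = -7.26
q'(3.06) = -34.53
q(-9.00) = 856.14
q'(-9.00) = -314.34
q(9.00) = -1002.14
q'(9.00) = -350.34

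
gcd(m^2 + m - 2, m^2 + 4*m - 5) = m - 1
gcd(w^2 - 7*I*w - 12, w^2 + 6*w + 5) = 1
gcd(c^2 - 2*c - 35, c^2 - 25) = c + 5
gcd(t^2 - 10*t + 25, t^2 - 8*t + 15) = t - 5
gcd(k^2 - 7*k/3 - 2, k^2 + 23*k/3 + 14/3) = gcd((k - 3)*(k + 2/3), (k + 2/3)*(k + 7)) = k + 2/3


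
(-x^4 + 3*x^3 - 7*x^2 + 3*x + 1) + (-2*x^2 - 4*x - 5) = -x^4 + 3*x^3 - 9*x^2 - x - 4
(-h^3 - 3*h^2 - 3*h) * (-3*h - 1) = 3*h^4 + 10*h^3 + 12*h^2 + 3*h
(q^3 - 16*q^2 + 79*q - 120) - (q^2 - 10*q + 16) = q^3 - 17*q^2 + 89*q - 136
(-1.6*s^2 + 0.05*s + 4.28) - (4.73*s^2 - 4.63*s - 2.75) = -6.33*s^2 + 4.68*s + 7.03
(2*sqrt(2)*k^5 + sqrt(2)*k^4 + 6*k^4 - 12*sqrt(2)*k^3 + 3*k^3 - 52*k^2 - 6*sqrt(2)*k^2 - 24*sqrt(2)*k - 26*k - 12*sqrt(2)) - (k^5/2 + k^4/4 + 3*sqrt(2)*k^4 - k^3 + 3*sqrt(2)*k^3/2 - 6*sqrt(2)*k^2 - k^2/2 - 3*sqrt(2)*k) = -k^5/2 + 2*sqrt(2)*k^5 - 2*sqrt(2)*k^4 + 23*k^4/4 - 27*sqrt(2)*k^3/2 + 4*k^3 - 103*k^2/2 - 21*sqrt(2)*k - 26*k - 12*sqrt(2)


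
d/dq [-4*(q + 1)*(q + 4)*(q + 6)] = -12*q^2 - 88*q - 136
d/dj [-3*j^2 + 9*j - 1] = 9 - 6*j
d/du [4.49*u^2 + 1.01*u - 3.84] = 8.98*u + 1.01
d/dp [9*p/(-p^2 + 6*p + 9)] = 9*(p^2 + 9)/(p^4 - 12*p^3 + 18*p^2 + 108*p + 81)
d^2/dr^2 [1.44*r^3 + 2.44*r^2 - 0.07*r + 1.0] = 8.64*r + 4.88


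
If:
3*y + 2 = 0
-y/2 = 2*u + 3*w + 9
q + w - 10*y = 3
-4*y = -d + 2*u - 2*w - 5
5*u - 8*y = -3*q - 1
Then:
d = -239/63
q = -73/63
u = -4/7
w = -158/63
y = -2/3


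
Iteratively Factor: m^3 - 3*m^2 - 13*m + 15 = (m - 1)*(m^2 - 2*m - 15) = (m - 5)*(m - 1)*(m + 3)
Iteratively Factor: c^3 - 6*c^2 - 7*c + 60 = (c - 4)*(c^2 - 2*c - 15) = (c - 5)*(c - 4)*(c + 3)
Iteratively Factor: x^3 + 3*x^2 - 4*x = (x + 4)*(x^2 - x) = (x - 1)*(x + 4)*(x)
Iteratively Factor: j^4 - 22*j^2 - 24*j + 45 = (j - 5)*(j^3 + 5*j^2 + 3*j - 9) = (j - 5)*(j - 1)*(j^2 + 6*j + 9) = (j - 5)*(j - 1)*(j + 3)*(j + 3)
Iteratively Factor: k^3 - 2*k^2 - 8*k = (k + 2)*(k^2 - 4*k) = k*(k + 2)*(k - 4)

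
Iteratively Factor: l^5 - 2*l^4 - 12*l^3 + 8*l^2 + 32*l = (l)*(l^4 - 2*l^3 - 12*l^2 + 8*l + 32) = l*(l + 2)*(l^3 - 4*l^2 - 4*l + 16) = l*(l - 4)*(l + 2)*(l^2 - 4) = l*(l - 4)*(l - 2)*(l + 2)*(l + 2)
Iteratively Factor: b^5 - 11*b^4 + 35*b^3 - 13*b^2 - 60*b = (b - 5)*(b^4 - 6*b^3 + 5*b^2 + 12*b) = b*(b - 5)*(b^3 - 6*b^2 + 5*b + 12) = b*(b - 5)*(b - 3)*(b^2 - 3*b - 4) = b*(b - 5)*(b - 4)*(b - 3)*(b + 1)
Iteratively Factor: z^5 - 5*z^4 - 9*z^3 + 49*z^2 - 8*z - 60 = (z - 2)*(z^4 - 3*z^3 - 15*z^2 + 19*z + 30) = (z - 2)*(z + 3)*(z^3 - 6*z^2 + 3*z + 10) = (z - 2)*(z + 1)*(z + 3)*(z^2 - 7*z + 10) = (z - 5)*(z - 2)*(z + 1)*(z + 3)*(z - 2)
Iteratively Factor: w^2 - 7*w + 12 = (w - 4)*(w - 3)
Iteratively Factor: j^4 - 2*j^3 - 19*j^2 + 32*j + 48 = (j + 4)*(j^3 - 6*j^2 + 5*j + 12) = (j - 3)*(j + 4)*(j^2 - 3*j - 4) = (j - 4)*(j - 3)*(j + 4)*(j + 1)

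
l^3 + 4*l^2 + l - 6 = (l - 1)*(l + 2)*(l + 3)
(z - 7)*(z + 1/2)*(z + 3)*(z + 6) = z^4 + 5*z^3/2 - 44*z^2 - 297*z/2 - 63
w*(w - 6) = w^2 - 6*w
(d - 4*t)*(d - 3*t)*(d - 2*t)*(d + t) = d^4 - 8*d^3*t + 17*d^2*t^2 + 2*d*t^3 - 24*t^4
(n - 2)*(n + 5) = n^2 + 3*n - 10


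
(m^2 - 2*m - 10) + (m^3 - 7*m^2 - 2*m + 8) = m^3 - 6*m^2 - 4*m - 2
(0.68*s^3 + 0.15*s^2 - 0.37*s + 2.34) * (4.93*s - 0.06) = 3.3524*s^4 + 0.6987*s^3 - 1.8331*s^2 + 11.5584*s - 0.1404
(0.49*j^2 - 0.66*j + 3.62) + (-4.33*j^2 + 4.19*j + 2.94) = -3.84*j^2 + 3.53*j + 6.56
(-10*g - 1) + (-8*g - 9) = -18*g - 10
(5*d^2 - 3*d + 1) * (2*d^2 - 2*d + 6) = 10*d^4 - 16*d^3 + 38*d^2 - 20*d + 6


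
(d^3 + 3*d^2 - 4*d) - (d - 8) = d^3 + 3*d^2 - 5*d + 8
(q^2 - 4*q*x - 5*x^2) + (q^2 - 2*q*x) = 2*q^2 - 6*q*x - 5*x^2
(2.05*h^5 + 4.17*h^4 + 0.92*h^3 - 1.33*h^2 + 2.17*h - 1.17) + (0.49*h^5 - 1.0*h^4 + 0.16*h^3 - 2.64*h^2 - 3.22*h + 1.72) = 2.54*h^5 + 3.17*h^4 + 1.08*h^3 - 3.97*h^2 - 1.05*h + 0.55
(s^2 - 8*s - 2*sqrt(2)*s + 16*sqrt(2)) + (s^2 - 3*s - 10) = 2*s^2 - 11*s - 2*sqrt(2)*s - 10 + 16*sqrt(2)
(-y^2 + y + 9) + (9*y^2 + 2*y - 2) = 8*y^2 + 3*y + 7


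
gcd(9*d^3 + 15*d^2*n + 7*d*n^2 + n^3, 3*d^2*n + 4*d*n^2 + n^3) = 3*d^2 + 4*d*n + n^2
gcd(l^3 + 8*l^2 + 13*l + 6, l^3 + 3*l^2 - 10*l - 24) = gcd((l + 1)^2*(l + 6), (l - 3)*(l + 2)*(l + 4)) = 1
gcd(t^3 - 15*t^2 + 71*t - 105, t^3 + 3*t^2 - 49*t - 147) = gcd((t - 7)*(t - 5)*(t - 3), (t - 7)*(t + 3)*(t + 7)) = t - 7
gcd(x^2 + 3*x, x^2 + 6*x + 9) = x + 3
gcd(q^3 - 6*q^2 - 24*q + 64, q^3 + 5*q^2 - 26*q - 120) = q + 4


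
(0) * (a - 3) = 0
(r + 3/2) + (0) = r + 3/2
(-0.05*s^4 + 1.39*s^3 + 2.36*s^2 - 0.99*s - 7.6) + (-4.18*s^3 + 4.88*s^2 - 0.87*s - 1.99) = -0.05*s^4 - 2.79*s^3 + 7.24*s^2 - 1.86*s - 9.59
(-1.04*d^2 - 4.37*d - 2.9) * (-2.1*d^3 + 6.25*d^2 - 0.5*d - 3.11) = 2.184*d^5 + 2.677*d^4 - 20.7025*d^3 - 12.7056*d^2 + 15.0407*d + 9.019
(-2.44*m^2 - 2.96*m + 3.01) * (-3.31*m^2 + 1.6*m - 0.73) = 8.0764*m^4 + 5.8936*m^3 - 12.9179*m^2 + 6.9768*m - 2.1973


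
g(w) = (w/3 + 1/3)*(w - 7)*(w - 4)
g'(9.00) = 26.67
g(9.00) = 33.33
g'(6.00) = 1.67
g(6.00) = -4.67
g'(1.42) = -1.78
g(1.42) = 11.61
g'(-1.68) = 19.69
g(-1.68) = -11.18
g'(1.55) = -2.26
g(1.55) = 11.35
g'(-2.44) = 27.89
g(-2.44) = -29.18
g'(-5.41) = 71.00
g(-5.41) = -171.66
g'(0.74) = 1.28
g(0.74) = 11.84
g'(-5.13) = 66.18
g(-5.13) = -152.46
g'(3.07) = -5.38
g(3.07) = 4.96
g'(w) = (w/3 + 1/3)*(w - 7) + (w/3 + 1/3)*(w - 4) + (w - 7)*(w - 4)/3 = w^2 - 20*w/3 + 17/3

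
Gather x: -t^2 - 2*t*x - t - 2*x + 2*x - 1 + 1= -t^2 - 2*t*x - t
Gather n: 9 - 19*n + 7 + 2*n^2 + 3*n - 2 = 2*n^2 - 16*n + 14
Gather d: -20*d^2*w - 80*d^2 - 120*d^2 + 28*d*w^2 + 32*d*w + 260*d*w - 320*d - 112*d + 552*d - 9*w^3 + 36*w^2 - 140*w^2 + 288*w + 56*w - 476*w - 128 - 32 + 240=d^2*(-20*w - 200) + d*(28*w^2 + 292*w + 120) - 9*w^3 - 104*w^2 - 132*w + 80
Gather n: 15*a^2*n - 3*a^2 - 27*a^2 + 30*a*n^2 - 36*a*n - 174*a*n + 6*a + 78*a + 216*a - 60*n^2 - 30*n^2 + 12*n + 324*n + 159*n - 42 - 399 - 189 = -30*a^2 + 300*a + n^2*(30*a - 90) + n*(15*a^2 - 210*a + 495) - 630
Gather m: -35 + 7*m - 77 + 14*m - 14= 21*m - 126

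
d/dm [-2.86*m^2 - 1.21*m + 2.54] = -5.72*m - 1.21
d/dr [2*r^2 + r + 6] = 4*r + 1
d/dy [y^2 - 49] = 2*y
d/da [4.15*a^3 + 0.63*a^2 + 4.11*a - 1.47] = 12.45*a^2 + 1.26*a + 4.11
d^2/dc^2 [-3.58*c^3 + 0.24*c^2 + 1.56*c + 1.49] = 0.48 - 21.48*c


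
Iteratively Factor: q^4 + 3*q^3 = (q + 3)*(q^3) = q*(q + 3)*(q^2) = q^2*(q + 3)*(q)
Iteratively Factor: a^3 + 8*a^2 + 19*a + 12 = (a + 3)*(a^2 + 5*a + 4) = (a + 3)*(a + 4)*(a + 1)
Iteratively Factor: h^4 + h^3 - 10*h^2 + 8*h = (h - 2)*(h^3 + 3*h^2 - 4*h) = h*(h - 2)*(h^2 + 3*h - 4) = h*(h - 2)*(h - 1)*(h + 4)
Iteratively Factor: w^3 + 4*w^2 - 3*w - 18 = (w + 3)*(w^2 + w - 6) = (w + 3)^2*(w - 2)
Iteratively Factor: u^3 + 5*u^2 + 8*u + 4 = (u + 1)*(u^2 + 4*u + 4) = (u + 1)*(u + 2)*(u + 2)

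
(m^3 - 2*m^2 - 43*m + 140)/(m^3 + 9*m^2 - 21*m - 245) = (m - 4)/(m + 7)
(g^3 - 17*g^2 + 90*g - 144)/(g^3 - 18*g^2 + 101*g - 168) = (g - 6)/(g - 7)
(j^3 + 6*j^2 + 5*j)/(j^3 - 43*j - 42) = j*(j + 5)/(j^2 - j - 42)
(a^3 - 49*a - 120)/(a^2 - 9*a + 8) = (a^2 + 8*a + 15)/(a - 1)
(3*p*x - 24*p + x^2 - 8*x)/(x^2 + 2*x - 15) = (3*p*x - 24*p + x^2 - 8*x)/(x^2 + 2*x - 15)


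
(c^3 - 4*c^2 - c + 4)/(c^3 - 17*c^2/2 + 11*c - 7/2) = 2*(c^2 - 3*c - 4)/(2*c^2 - 15*c + 7)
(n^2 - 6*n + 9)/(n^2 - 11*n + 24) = (n - 3)/(n - 8)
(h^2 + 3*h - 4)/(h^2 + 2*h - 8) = (h - 1)/(h - 2)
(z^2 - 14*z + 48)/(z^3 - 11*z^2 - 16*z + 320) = (z - 6)/(z^2 - 3*z - 40)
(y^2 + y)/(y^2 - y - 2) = y/(y - 2)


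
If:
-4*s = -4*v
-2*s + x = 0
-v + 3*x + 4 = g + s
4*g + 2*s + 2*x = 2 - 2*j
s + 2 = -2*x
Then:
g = 12/5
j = -13/5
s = -2/5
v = -2/5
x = -4/5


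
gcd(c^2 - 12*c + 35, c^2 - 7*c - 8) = 1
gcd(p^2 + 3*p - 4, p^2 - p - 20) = p + 4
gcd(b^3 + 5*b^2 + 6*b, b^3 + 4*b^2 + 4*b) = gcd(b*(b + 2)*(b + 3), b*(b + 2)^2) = b^2 + 2*b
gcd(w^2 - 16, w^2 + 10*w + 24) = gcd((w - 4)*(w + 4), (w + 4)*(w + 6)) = w + 4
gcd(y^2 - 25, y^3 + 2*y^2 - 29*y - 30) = y - 5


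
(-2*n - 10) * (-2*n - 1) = 4*n^2 + 22*n + 10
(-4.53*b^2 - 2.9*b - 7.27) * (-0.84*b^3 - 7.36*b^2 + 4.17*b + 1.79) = 3.8052*b^5 + 35.7768*b^4 + 8.5607*b^3 + 33.3055*b^2 - 35.5069*b - 13.0133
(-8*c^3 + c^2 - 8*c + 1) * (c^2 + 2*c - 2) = -8*c^5 - 15*c^4 + 10*c^3 - 17*c^2 + 18*c - 2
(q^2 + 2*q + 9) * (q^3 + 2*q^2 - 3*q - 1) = q^5 + 4*q^4 + 10*q^3 + 11*q^2 - 29*q - 9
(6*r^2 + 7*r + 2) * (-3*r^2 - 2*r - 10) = -18*r^4 - 33*r^3 - 80*r^2 - 74*r - 20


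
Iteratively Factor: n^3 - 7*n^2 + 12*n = (n - 4)*(n^2 - 3*n) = (n - 4)*(n - 3)*(n)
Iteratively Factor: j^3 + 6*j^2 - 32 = (j + 4)*(j^2 + 2*j - 8) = (j - 2)*(j + 4)*(j + 4)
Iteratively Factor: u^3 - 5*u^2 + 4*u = (u)*(u^2 - 5*u + 4) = u*(u - 4)*(u - 1)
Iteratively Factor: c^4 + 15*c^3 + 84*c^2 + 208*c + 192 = (c + 4)*(c^3 + 11*c^2 + 40*c + 48) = (c + 3)*(c + 4)*(c^2 + 8*c + 16) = (c + 3)*(c + 4)^2*(c + 4)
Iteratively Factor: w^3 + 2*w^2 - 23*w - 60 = (w - 5)*(w^2 + 7*w + 12) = (w - 5)*(w + 3)*(w + 4)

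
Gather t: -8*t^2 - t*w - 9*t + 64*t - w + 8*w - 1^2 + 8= -8*t^2 + t*(55 - w) + 7*w + 7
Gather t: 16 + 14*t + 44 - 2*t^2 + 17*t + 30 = -2*t^2 + 31*t + 90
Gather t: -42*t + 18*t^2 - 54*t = 18*t^2 - 96*t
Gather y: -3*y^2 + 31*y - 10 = -3*y^2 + 31*y - 10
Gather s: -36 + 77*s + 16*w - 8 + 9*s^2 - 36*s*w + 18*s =9*s^2 + s*(95 - 36*w) + 16*w - 44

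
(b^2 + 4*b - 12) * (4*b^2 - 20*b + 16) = 4*b^4 - 4*b^3 - 112*b^2 + 304*b - 192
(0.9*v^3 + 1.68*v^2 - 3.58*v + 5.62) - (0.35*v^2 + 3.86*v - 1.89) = 0.9*v^3 + 1.33*v^2 - 7.44*v + 7.51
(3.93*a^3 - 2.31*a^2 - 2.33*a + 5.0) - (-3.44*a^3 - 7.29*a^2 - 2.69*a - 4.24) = 7.37*a^3 + 4.98*a^2 + 0.36*a + 9.24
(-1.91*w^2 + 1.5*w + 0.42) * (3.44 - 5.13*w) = 9.7983*w^3 - 14.2654*w^2 + 3.0054*w + 1.4448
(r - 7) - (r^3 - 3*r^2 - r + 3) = -r^3 + 3*r^2 + 2*r - 10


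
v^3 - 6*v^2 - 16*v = v*(v - 8)*(v + 2)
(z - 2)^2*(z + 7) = z^3 + 3*z^2 - 24*z + 28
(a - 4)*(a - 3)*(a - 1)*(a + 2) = a^4 - 6*a^3 + 3*a^2 + 26*a - 24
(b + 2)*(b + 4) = b^2 + 6*b + 8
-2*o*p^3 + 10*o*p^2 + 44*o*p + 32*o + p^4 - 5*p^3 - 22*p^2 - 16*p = (-2*o + p)*(p - 8)*(p + 1)*(p + 2)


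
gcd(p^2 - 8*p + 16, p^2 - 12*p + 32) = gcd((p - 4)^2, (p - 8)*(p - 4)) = p - 4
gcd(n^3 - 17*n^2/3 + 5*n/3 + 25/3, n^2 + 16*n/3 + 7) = 1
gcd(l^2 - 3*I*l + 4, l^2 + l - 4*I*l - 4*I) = l - 4*I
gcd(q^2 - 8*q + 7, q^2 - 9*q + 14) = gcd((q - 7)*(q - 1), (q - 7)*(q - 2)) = q - 7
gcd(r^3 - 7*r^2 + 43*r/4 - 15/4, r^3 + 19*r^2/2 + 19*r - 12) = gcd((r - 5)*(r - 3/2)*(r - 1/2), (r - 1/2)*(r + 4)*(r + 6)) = r - 1/2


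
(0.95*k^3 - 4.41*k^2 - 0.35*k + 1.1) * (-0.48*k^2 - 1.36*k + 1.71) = -0.456*k^5 + 0.8248*k^4 + 7.7901*k^3 - 7.5931*k^2 - 2.0945*k + 1.881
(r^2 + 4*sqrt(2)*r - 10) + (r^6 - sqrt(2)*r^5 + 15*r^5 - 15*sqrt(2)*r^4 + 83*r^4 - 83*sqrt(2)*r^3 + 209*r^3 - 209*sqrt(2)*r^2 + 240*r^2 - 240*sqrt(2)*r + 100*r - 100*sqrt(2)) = r^6 - sqrt(2)*r^5 + 15*r^5 - 15*sqrt(2)*r^4 + 83*r^4 - 83*sqrt(2)*r^3 + 209*r^3 - 209*sqrt(2)*r^2 + 241*r^2 - 236*sqrt(2)*r + 100*r - 100*sqrt(2) - 10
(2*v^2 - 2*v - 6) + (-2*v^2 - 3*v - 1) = -5*v - 7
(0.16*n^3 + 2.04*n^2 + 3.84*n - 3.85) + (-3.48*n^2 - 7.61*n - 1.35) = 0.16*n^3 - 1.44*n^2 - 3.77*n - 5.2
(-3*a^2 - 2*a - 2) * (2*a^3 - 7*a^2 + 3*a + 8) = -6*a^5 + 17*a^4 + a^3 - 16*a^2 - 22*a - 16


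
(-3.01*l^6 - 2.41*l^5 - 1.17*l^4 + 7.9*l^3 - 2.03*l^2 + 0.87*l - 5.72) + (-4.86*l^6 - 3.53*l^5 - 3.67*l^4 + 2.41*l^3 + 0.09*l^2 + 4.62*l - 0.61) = -7.87*l^6 - 5.94*l^5 - 4.84*l^4 + 10.31*l^3 - 1.94*l^2 + 5.49*l - 6.33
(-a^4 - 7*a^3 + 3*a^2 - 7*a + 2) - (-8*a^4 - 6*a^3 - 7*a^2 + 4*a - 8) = 7*a^4 - a^3 + 10*a^2 - 11*a + 10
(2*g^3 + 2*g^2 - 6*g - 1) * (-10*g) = -20*g^4 - 20*g^3 + 60*g^2 + 10*g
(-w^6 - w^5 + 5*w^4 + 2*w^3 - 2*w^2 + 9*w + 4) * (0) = 0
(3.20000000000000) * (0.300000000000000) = 0.960000000000000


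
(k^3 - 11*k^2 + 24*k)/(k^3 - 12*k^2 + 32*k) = (k - 3)/(k - 4)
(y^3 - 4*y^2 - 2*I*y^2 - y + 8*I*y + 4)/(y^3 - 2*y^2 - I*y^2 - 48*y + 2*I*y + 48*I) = (y^2 - y*(4 + I) + 4*I)/(y^2 - 2*y - 48)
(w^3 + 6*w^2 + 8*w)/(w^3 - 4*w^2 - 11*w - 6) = w*(w^2 + 6*w + 8)/(w^3 - 4*w^2 - 11*w - 6)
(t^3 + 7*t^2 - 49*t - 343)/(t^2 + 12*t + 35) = (t^2 - 49)/(t + 5)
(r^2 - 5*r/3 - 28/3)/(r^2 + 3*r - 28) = (r + 7/3)/(r + 7)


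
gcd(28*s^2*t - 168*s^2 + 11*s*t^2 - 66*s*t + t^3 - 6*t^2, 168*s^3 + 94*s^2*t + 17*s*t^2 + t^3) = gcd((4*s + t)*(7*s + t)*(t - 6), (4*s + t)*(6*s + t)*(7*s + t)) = 28*s^2 + 11*s*t + t^2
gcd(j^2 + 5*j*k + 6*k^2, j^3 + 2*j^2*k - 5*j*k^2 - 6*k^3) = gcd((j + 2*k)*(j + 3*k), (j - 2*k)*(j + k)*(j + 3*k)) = j + 3*k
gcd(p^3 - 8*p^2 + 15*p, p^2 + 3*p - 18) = p - 3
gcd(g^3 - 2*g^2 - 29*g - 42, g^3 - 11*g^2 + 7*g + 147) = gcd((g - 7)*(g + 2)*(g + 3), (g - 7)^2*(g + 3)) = g^2 - 4*g - 21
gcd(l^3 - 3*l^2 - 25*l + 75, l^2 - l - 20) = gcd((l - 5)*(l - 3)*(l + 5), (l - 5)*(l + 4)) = l - 5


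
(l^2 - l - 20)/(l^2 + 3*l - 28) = (l^2 - l - 20)/(l^2 + 3*l - 28)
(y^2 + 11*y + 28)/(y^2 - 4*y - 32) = (y + 7)/(y - 8)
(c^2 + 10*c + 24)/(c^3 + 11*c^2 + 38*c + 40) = (c + 6)/(c^2 + 7*c + 10)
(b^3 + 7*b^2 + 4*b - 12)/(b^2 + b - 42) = (b^3 + 7*b^2 + 4*b - 12)/(b^2 + b - 42)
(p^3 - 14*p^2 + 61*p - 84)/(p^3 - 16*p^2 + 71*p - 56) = (p^2 - 7*p + 12)/(p^2 - 9*p + 8)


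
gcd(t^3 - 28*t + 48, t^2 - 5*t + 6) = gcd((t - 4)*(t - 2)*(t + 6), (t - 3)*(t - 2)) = t - 2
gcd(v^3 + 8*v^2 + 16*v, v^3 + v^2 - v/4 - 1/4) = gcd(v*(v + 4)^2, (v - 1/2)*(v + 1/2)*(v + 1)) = 1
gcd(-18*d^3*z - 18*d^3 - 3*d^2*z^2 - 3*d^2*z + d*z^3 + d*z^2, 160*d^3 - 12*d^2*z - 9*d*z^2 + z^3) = 1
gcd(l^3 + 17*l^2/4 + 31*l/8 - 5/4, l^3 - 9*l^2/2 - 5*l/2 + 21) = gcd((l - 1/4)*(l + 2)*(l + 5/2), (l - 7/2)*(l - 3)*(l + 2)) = l + 2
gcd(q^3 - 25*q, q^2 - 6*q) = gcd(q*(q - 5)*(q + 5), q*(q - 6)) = q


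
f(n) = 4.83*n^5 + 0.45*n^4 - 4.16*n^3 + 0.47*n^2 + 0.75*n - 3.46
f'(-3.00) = 1793.16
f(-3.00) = -1026.40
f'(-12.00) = 495856.35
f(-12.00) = -1185283.66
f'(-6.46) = 41046.48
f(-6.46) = -52422.29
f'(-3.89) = 5232.17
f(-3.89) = -3953.60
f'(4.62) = 10918.55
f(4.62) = 9970.99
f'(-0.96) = 7.27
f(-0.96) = -3.62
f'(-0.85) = 2.44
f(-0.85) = -3.11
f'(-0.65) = -1.32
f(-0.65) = -3.09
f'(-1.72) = 164.42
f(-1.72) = -50.96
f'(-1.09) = 16.66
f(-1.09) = -5.13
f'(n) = 24.15*n^4 + 1.8*n^3 - 12.48*n^2 + 0.94*n + 0.75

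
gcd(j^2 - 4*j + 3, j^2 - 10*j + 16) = 1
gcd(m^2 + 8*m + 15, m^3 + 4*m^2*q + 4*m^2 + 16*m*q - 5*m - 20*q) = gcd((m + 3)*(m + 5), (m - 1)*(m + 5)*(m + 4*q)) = m + 5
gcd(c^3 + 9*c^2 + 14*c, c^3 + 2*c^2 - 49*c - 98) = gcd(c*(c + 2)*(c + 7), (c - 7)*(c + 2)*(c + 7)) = c^2 + 9*c + 14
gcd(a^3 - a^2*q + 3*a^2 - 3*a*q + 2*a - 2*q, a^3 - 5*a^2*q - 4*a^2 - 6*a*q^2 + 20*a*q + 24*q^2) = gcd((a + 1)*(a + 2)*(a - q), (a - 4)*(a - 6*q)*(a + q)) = 1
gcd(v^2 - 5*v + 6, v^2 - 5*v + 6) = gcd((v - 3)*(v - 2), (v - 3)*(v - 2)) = v^2 - 5*v + 6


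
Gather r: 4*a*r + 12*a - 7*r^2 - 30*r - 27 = 12*a - 7*r^2 + r*(4*a - 30) - 27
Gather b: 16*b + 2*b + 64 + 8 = 18*b + 72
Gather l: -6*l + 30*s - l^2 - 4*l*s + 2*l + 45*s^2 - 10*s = -l^2 + l*(-4*s - 4) + 45*s^2 + 20*s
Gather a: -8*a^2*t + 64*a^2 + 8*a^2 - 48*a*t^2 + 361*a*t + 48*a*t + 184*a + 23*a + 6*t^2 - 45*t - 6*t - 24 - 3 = a^2*(72 - 8*t) + a*(-48*t^2 + 409*t + 207) + 6*t^2 - 51*t - 27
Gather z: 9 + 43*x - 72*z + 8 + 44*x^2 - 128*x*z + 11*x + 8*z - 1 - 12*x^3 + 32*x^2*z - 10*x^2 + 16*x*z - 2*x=-12*x^3 + 34*x^2 + 52*x + z*(32*x^2 - 112*x - 64) + 16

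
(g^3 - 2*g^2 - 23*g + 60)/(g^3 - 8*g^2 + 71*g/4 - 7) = 4*(g^2 + 2*g - 15)/(4*g^2 - 16*g + 7)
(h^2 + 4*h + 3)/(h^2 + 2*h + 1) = (h + 3)/(h + 1)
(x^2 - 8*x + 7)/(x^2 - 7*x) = (x - 1)/x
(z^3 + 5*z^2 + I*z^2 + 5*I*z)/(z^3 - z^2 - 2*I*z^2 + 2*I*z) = (z^2 + 5*z + I*z + 5*I)/(z^2 - z - 2*I*z + 2*I)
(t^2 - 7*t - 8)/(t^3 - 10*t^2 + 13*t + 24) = 1/(t - 3)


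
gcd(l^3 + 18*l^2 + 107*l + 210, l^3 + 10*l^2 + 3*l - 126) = l^2 + 13*l + 42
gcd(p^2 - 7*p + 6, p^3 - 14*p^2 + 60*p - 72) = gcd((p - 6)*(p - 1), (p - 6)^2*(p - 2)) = p - 6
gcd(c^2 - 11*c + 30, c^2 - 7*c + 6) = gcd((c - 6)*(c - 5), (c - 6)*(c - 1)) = c - 6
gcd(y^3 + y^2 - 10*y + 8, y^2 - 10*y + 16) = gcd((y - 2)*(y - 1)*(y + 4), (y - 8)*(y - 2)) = y - 2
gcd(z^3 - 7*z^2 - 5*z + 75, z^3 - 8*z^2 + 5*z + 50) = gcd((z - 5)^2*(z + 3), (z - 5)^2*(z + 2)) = z^2 - 10*z + 25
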